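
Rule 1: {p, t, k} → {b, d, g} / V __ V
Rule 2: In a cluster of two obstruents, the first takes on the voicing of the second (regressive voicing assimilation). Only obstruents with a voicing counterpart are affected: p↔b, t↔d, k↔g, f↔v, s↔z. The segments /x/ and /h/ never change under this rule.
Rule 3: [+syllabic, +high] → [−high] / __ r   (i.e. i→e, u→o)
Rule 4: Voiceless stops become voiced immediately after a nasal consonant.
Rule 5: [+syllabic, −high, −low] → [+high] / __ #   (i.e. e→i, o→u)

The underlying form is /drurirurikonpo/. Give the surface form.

Rule 1 (intervocalic voicing): /k/ is a voiceless stop between vowels /i/ and /o/, so it voices to [g]. /drurirurikonpo/ → drurirurigonpo.
Rule 2 (regressive voicing assimilation): no segment meets the environment; /drurirurigonpo/ is unchanged.
Rule 3 (pre-rhotic lowering): /u/ is a high vowel immediately before /r/, so it lowers to [o]. /i/ is a high vowel immediately before /r/, so it lowers to [e]. /u/ is a high vowel immediately before /r/, so it lowers to [o]. /drurirurigonpo/ → drorerorigonpo.
Rule 4 (post-nasal voicing): /p/ is a voiceless stop immediately after the nasal /n/, so it voices to [b]. /drorerorigonpo/ → drorerorigonbo.
Rule 5 (final vowel raising): /o/ is a mid vowel in word-final position, so it raises to [u]. /drorerorigonbo/ → drorerorigonbu.

drorerorigonbu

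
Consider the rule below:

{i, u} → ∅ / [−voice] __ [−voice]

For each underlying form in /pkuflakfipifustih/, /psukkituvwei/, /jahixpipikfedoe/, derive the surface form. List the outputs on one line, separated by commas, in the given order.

pkflakfpfsth, pskktuvwei, jahxppkfedoe

/pkuflakfipifustih/: /u/ is a high vowel flanked by voiceless consonants /k/ and /f/, so it deletes. /i/ is a high vowel flanked by voiceless consonants /f/ and /p/, so it deletes. /i/ is a high vowel flanked by voiceless consonants /p/ and /f/, so it deletes. /u/ is a high vowel flanked by voiceless consonants /f/ and /s/, so it deletes. /i/ is a high vowel flanked by voiceless consonants /t/ and /h/, so it deletes. → [pkflakfpfsth].
/psukkituvwei/: /u/ is a high vowel flanked by voiceless consonants /s/ and /k/, so it deletes. /i/ is a high vowel flanked by voiceless consonants /k/ and /t/, so it deletes. → [pskktuvwei].
/jahixpipikfedoe/: /i/ is a high vowel flanked by voiceless consonants /h/ and /x/, so it deletes. /i/ is a high vowel flanked by voiceless consonants /p/ and /p/, so it deletes. /i/ is a high vowel flanked by voiceless consonants /p/ and /k/, so it deletes. → [jahxppkfedoe].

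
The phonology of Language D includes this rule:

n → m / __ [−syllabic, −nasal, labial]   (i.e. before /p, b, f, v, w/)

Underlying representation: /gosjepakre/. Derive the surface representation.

No segment of /gosjepakre/ meets the structural description of the rule, so the form surfaces unchanged.

gosjepakre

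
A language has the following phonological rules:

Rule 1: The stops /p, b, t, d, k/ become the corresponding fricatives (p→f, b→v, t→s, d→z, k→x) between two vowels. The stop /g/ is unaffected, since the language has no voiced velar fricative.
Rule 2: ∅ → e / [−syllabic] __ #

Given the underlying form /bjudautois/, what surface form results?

Rule 1 (intervocalic spirantization): /d/ is a stop between vowels /u/ and /a/, so it spirantizes to the fricative [z]. /t/ is a stop between vowels /u/ and /o/, so it spirantizes to the fricative [s]. /bjudautois/ → bjuzausois.
Rule 2 (final e-epenthesis): the form ends in the consonant /s/, so [e] is inserted word-finally. /bjuzausois/ → bjuzausoise.

bjuzausoise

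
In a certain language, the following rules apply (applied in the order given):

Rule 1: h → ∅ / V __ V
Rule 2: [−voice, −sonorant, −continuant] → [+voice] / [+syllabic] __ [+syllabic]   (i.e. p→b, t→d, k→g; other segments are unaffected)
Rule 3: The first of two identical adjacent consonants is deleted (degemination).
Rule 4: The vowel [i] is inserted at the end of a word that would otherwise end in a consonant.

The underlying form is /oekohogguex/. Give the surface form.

oegooguexi

Rule 1 (intervocalic h-deletion): /h/ occurs between vowels /o/ and /o/, so it deletes. /oekohogguex/ → oekoogguex.
Rule 2 (intervocalic voicing): /k/ is a voiceless stop between vowels /e/ and /o/, so it voices to [g]. /oekoogguex/ → oegoogguex.
Rule 3 (degemination): /gg/ is a geminate; the first /g/ deletes. /oegoogguex/ → oegooguex.
Rule 4 (final i-epenthesis): the form ends in the consonant /x/, so [i] is inserted word-finally. /oegooguex/ → oegooguexi.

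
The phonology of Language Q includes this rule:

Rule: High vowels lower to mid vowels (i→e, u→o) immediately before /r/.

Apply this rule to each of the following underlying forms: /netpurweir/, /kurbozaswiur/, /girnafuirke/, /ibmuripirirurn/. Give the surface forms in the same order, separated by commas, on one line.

/netpurweir/: /u/ is a high vowel immediately before /r/, so it lowers to [o]. /i/ is a high vowel immediately before /r/, so it lowers to [e]. → [netporweer].
/kurbozaswiur/: /u/ is a high vowel immediately before /r/, so it lowers to [o]. /u/ is a high vowel immediately before /r/, so it lowers to [o]. → [korbozaswior].
/girnafuirke/: /i/ is a high vowel immediately before /r/, so it lowers to [e]. /i/ is a high vowel immediately before /r/, so it lowers to [e]. → [gernafuerke].
/ibmuripirirurn/: /u/ is a high vowel immediately before /r/, so it lowers to [o]. /i/ is a high vowel immediately before /r/, so it lowers to [e]. /i/ is a high vowel immediately before /r/, so it lowers to [e]. /u/ is a high vowel immediately before /r/, so it lowers to [o]. → [ibmoripererorn].

netporweer, korbozaswior, gernafuerke, ibmoripererorn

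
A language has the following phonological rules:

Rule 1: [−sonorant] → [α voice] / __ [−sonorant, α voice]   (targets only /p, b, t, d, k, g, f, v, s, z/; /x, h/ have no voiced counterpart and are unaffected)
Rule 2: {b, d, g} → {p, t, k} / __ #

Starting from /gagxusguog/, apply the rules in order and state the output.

gakxuzguok

Rule 1 (regressive voicing assimilation): /g/ precedes the voiceless obstruent /x/, so it devoices to [k] by assimilation. /s/ precedes the voiced obstruent /g/, so it voices to [z] by assimilation. /gagxusguog/ → gakxuzguog.
Rule 2 (final devoicing): /g/ is a voiced stop in word-final position, so it devoices to [k]. /gakxuzguog/ → gakxuzguok.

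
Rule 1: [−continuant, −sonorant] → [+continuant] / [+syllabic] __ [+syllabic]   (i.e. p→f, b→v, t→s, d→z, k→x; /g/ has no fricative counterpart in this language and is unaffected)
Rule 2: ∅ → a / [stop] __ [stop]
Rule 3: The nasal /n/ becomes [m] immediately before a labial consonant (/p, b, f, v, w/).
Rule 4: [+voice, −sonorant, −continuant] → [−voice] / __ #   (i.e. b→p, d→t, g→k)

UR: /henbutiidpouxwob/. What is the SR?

Rule 1 (intervocalic spirantization): /t/ is a stop between vowels /u/ and /i/, so it spirantizes to the fricative [s]. /henbutiidpouxwob/ → henbusiidpouxwob.
Rule 2 (stop-cluster a-epenthesis): /d/ and /p/ form a stop–stop cluster, so [a] is inserted between them. /henbusiidpouxwob/ → henbusiidapouxwob.
Rule 3 (nasal place assimilation): /n/ precedes the labial consonant /b/, so it assimilates in place to [m]. /henbusiidapouxwob/ → hembusiidapouxwob.
Rule 4 (final devoicing): /b/ is a voiced stop in word-final position, so it devoices to [p]. /hembusiidapouxwob/ → hembusiidapouxwop.

hembusiidapouxwop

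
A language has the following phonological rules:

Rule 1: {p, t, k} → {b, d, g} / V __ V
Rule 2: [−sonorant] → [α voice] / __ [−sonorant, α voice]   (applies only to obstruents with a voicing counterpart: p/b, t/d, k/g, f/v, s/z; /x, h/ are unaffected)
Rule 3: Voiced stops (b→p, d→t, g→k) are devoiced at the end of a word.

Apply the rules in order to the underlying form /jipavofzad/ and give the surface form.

jibavovzat

Rule 1 (intervocalic voicing): /p/ is a voiceless stop between vowels /i/ and /a/, so it voices to [b]. /jipavofzad/ → jibavofzad.
Rule 2 (regressive voicing assimilation): /f/ precedes the voiced obstruent /z/, so it voices to [v] by assimilation. /jibavofzad/ → jibavovzad.
Rule 3 (final devoicing): /d/ is a voiced stop in word-final position, so it devoices to [t]. /jibavovzad/ → jibavovzat.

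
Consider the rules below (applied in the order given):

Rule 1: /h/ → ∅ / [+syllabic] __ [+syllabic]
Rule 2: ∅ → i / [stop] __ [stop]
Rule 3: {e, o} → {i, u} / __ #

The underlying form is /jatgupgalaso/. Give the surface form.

jatigupigalasu

Rule 1 (intervocalic h-deletion): no segment meets the environment; /jatgupgalaso/ is unchanged.
Rule 2 (stop-cluster i-epenthesis): /t/ and /g/ form a stop–stop cluster, so [i] is inserted between them. /p/ and /g/ form a stop–stop cluster, so [i] is inserted between them. /jatgupgalaso/ → jatigupigalaso.
Rule 3 (final vowel raising): /o/ is a mid vowel in word-final position, so it raises to [u]. /jatigupigalaso/ → jatigupigalasu.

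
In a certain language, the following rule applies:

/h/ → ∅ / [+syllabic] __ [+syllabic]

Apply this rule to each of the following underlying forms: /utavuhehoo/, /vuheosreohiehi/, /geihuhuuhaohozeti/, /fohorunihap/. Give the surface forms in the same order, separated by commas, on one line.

/utavuhehoo/: /h/ occurs between vowels /u/ and /e/, so it deletes. /h/ occurs between vowels /e/ and /o/, so it deletes. → [utavueoo].
/vuheosreohiehi/: /h/ occurs between vowels /u/ and /e/, so it deletes. /h/ occurs between vowels /o/ and /i/, so it deletes. /h/ occurs between vowels /e/ and /i/, so it deletes. → [vueosreoiei].
/geihuhuuhaohozeti/: /h/ occurs between vowels /i/ and /u/, so it deletes. /h/ occurs between vowels /u/ and /u/, so it deletes. /h/ occurs between vowels /u/ and /a/, so it deletes. /h/ occurs between vowels /o/ and /o/, so it deletes. → [geiuuuaoozeti].
/fohorunihap/: /h/ occurs between vowels /o/ and /o/, so it deletes. /h/ occurs between vowels /i/ and /a/, so it deletes. → [fooruniap].

utavueoo, vueosreoiei, geiuuuaoozeti, fooruniap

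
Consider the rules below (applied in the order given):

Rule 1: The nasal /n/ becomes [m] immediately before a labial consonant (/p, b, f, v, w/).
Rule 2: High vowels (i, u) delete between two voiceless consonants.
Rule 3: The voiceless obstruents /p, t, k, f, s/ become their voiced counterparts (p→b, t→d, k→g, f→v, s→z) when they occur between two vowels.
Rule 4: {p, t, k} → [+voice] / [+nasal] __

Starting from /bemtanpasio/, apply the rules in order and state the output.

Rule 1 (nasal place assimilation): /n/ precedes the labial consonant /p/, so it assimilates in place to [m]. /bemtanpasio/ → bemtampasio.
Rule 2 (high vowel syncope): no segment meets the environment; /bemtampasio/ is unchanged.
Rule 3 (intervocalic voicing): /s/ is a voiceless obstruent between vowels /a/ and /i/, so it voices to [z]. /bemtampasio/ → bemtampazio.
Rule 4 (post-nasal voicing): /t/ is a voiceless stop immediately after the nasal /m/, so it voices to [d]. /p/ is a voiceless stop immediately after the nasal /m/, so it voices to [b]. /bemtampazio/ → bemdambazio.

bemdambazio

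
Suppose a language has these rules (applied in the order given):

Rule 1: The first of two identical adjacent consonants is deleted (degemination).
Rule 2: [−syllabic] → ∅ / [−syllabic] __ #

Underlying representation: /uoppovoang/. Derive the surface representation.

Rule 1 (degemination): /pp/ is a geminate; the first /p/ deletes. /uoppovoang/ → uopovoang.
Rule 2 (final cluster simplification): /g/ is the second consonant of a word-final cluster /ng/, so it deletes. /uopovoang/ → uopovoan.

uopovoan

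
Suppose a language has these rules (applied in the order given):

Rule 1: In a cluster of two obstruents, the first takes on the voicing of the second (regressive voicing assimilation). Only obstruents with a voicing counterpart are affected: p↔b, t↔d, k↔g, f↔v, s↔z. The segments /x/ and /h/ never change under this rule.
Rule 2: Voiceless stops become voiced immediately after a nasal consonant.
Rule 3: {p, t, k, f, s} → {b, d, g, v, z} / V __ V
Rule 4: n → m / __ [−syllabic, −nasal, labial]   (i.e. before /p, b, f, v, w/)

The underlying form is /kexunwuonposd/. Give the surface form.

Rule 1 (regressive voicing assimilation): /s/ precedes the voiced obstruent /d/, so it voices to [z] by assimilation. /kexunwuonposd/ → kexunwuonpozd.
Rule 2 (post-nasal voicing): /p/ is a voiceless stop immediately after the nasal /n/, so it voices to [b]. /kexunwuonpozd/ → kexunwuonbozd.
Rule 3 (intervocalic voicing): no segment meets the environment; /kexunwuonbozd/ is unchanged.
Rule 4 (nasal place assimilation): /n/ precedes the labial consonant /w/, so it assimilates in place to [m]. /n/ precedes the labial consonant /b/, so it assimilates in place to [m]. /kexunwuonbozd/ → kexumwuombozd.

kexumwuombozd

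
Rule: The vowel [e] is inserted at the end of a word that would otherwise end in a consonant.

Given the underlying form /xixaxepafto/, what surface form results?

No segment of /xixaxepafto/ meets the structural description of the rule, so the form surfaces unchanged.

xixaxepafto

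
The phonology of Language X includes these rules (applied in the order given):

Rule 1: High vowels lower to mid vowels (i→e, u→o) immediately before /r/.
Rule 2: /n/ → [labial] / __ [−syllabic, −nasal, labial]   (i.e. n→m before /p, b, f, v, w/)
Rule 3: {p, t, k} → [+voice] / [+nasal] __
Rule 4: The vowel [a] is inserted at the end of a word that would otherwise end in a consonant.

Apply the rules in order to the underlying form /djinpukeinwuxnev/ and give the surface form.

Rule 1 (pre-rhotic lowering): no segment meets the environment; /djinpukeinwuxnev/ is unchanged.
Rule 2 (nasal place assimilation): /n/ precedes the labial consonant /p/, so it assimilates in place to [m]. /n/ precedes the labial consonant /w/, so it assimilates in place to [m]. /djinpukeinwuxnev/ → djimpukeimwuxnev.
Rule 3 (post-nasal voicing): /p/ is a voiceless stop immediately after the nasal /m/, so it voices to [b]. /djimpukeimwuxnev/ → djimbukeimwuxnev.
Rule 4 (final a-epenthesis): the form ends in the consonant /v/, so [a] is inserted word-finally. /djimbukeimwuxnev/ → djimbukeimwuxneva.

djimbukeimwuxneva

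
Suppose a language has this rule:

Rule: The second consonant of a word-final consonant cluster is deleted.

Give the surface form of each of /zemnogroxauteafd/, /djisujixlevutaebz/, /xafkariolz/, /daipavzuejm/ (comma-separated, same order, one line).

/zemnogroxauteafd/: /d/ is the second consonant of a word-final cluster /fd/, so it deletes. → [zemnogroxauteaf].
/djisujixlevutaebz/: /z/ is the second consonant of a word-final cluster /bz/, so it deletes. → [djisujixlevutaeb].
/xafkariolz/: /z/ is the second consonant of a word-final cluster /lz/, so it deletes. → [xafkariol].
/daipavzuejm/: /m/ is the second consonant of a word-final cluster /jm/, so it deletes. → [daipavzuej].

zemnogroxauteaf, djisujixlevutaeb, xafkariol, daipavzuej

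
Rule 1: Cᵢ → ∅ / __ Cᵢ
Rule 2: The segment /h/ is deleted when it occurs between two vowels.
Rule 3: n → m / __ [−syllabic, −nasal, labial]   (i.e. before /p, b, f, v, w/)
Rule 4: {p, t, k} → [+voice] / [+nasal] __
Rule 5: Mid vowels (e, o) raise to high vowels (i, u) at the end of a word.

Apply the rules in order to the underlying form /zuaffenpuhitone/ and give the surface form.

Rule 1 (degemination): /ff/ is a geminate; the first /f/ deletes. /zuaffenpuhitone/ → zuafenpuhitone.
Rule 2 (intervocalic h-deletion): /h/ occurs between vowels /u/ and /i/, so it deletes. /zuafenpuhitone/ → zuafenpuitone.
Rule 3 (nasal place assimilation): /n/ precedes the labial consonant /p/, so it assimilates in place to [m]. /zuafenpuitone/ → zuafempuitone.
Rule 4 (post-nasal voicing): /p/ is a voiceless stop immediately after the nasal /m/, so it voices to [b]. /zuafempuitone/ → zuafembuitone.
Rule 5 (final vowel raising): /e/ is a mid vowel in word-final position, so it raises to [i]. /zuafembuitone/ → zuafembuitoni.

zuafembuitoni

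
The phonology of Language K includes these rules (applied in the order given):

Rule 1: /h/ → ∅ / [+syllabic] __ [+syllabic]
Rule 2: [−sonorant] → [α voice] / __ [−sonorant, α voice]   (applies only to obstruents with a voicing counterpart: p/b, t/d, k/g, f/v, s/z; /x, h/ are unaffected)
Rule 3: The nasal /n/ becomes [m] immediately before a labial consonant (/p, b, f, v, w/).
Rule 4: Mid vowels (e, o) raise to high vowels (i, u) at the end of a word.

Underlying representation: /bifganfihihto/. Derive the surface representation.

bivgamfiihtu

Rule 1 (intervocalic h-deletion): /h/ occurs between vowels /i/ and /i/, so it deletes. /bifganfihihto/ → bifganfiihto.
Rule 2 (regressive voicing assimilation): /f/ precedes the voiced obstruent /g/, so it voices to [v] by assimilation. /bifganfiihto/ → bivganfiihto.
Rule 3 (nasal place assimilation): /n/ precedes the labial consonant /f/, so it assimilates in place to [m]. /bivganfiihto/ → bivgamfiihto.
Rule 4 (final vowel raising): /o/ is a mid vowel in word-final position, so it raises to [u]. /bivgamfiihto/ → bivgamfiihtu.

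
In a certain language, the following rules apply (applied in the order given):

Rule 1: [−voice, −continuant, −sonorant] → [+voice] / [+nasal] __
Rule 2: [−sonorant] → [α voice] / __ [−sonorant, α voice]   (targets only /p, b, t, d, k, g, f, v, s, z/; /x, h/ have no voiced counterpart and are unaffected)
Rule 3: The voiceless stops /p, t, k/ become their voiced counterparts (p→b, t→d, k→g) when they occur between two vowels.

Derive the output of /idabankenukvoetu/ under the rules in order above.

Rule 1 (post-nasal voicing): /k/ is a voiceless stop immediately after the nasal /n/, so it voices to [g]. /idabankenukvoetu/ → idabangenukvoetu.
Rule 2 (regressive voicing assimilation): /k/ precedes the voiced obstruent /v/, so it voices to [g] by assimilation. /idabangenukvoetu/ → idabangenugvoetu.
Rule 3 (intervocalic voicing): /t/ is a voiceless stop between vowels /e/ and /u/, so it voices to [d]. /idabangenugvoetu/ → idabangenugvoedu.

idabangenugvoedu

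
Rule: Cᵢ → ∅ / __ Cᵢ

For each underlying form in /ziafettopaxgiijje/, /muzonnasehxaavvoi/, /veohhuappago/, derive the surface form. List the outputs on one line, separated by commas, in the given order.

/ziafettopaxgiijje/: /tt/ is a geminate; the first /t/ deletes. /jj/ is a geminate; the first /j/ deletes. → [ziafetopaxgiije].
/muzonnasehxaavvoi/: /nn/ is a geminate; the first /n/ deletes. /vv/ is a geminate; the first /v/ deletes. → [muzonasehxaavoi].
/veohhuappago/: /hh/ is a geminate; the first /h/ deletes. /pp/ is a geminate; the first /p/ deletes. → [veohuapago].

ziafetopaxgiije, muzonasehxaavoi, veohuapago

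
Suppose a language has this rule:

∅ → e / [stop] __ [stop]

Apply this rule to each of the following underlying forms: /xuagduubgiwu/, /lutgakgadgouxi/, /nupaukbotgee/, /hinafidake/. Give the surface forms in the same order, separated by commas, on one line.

xuageduubegiwu, lutegakegadegouxi, nupaukebotegee, hinafidake

/xuagduubgiwu/: /g/ and /d/ form a stop–stop cluster, so [e] is inserted between them. /b/ and /g/ form a stop–stop cluster, so [e] is inserted between them. → [xuageduubegiwu].
/lutgakgadgouxi/: /t/ and /g/ form a stop–stop cluster, so [e] is inserted between them. /k/ and /g/ form a stop–stop cluster, so [e] is inserted between them. /d/ and /g/ form a stop–stop cluster, so [e] is inserted between them. → [lutegakegadegouxi].
/nupaukbotgee/: /k/ and /b/ form a stop–stop cluster, so [e] is inserted between them. /t/ and /g/ form a stop–stop cluster, so [e] is inserted between them. → [nupaukebotegee].
/hinafidake/: the rule's environment is not met; surfaces unchanged as [hinafidake].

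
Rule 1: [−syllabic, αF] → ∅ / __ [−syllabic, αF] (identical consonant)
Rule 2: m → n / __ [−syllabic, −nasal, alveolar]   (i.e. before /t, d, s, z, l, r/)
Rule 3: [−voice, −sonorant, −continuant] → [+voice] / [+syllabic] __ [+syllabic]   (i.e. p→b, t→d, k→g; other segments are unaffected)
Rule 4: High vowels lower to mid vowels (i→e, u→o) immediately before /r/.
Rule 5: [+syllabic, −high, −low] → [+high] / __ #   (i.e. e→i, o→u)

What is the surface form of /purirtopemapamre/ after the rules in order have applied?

Rule 1 (degemination): no segment meets the environment; /purirtopemapamre/ is unchanged.
Rule 2 (nasal place assimilation): /m/ precedes the alveolar consonant /r/, so it assimilates in place to [n]. /purirtopemapamre/ → purirtopemapanre.
Rule 3 (intervocalic voicing): /p/ is a voiceless stop between vowels /o/ and /e/, so it voices to [b]. /p/ is a voiceless stop between vowels /a/ and /a/, so it voices to [b]. /purirtopemapanre/ → purirtobemabanre.
Rule 4 (pre-rhotic lowering): /u/ is a high vowel immediately before /r/, so it lowers to [o]. /i/ is a high vowel immediately before /r/, so it lowers to [e]. /purirtobemabanre/ → porertobemabanre.
Rule 5 (final vowel raising): /e/ is a mid vowel in word-final position, so it raises to [i]. /porertobemabanre/ → porertobemabanri.

porertobemabanri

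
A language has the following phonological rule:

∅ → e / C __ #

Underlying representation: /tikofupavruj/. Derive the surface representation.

tikofupavruje

the form ends in the consonant /j/, so [e] is inserted word-finally.
Surface form: [tikofupavruje].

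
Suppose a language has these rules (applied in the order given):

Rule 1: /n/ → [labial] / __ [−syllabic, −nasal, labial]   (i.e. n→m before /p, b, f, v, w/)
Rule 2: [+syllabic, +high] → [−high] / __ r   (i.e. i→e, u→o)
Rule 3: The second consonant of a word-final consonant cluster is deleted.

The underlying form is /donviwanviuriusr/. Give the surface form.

domviwamviorius

Rule 1 (nasal place assimilation): /n/ precedes the labial consonant /v/, so it assimilates in place to [m]. /n/ precedes the labial consonant /v/, so it assimilates in place to [m]. /donviwanviuriusr/ → domviwamviuriusr.
Rule 2 (pre-rhotic lowering): /u/ is a high vowel immediately before /r/, so it lowers to [o]. /domviwamviuriusr/ → domviwamvioriusr.
Rule 3 (final cluster simplification): /r/ is the second consonant of a word-final cluster /sr/, so it deletes. /domviwamvioriusr/ → domviwamviorius.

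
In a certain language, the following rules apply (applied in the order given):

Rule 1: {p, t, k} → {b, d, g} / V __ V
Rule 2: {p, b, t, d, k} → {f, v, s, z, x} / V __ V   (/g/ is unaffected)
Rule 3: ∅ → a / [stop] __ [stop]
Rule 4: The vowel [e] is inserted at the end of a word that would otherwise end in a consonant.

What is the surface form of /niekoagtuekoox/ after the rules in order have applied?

niegoagatuegooxe

Rule 1 (intervocalic voicing): /k/ is a voiceless stop between vowels /e/ and /o/, so it voices to [g]. /k/ is a voiceless stop between vowels /e/ and /o/, so it voices to [g]. /niekoagtuekoox/ → niegoagtuegoox.
Rule 2 (intervocalic spirantization): no segment meets the environment; /niegoagtuegoox/ is unchanged.
Rule 3 (stop-cluster a-epenthesis): /g/ and /t/ form a stop–stop cluster, so [a] is inserted between them. /niegoagtuegoox/ → niegoagatuegoox.
Rule 4 (final e-epenthesis): the form ends in the consonant /x/, so [e] is inserted word-finally. /niegoagatuegoox/ → niegoagatuegooxe.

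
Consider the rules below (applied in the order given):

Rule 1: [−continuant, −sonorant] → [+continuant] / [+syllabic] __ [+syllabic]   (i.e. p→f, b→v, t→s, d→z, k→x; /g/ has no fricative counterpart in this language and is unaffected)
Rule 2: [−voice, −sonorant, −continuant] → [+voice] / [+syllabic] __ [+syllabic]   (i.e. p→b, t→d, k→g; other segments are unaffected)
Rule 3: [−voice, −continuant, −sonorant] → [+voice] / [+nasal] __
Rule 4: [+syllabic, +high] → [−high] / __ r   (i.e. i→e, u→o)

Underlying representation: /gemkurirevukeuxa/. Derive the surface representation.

Rule 1 (intervocalic spirantization): /k/ is a stop between vowels /u/ and /e/, so it spirantizes to the fricative [x]. /gemkurirevukeuxa/ → gemkurirevuxeuxa.
Rule 2 (intervocalic voicing): no segment meets the environment; /gemkurirevuxeuxa/ is unchanged.
Rule 3 (post-nasal voicing): /k/ is a voiceless stop immediately after the nasal /m/, so it voices to [g]. /gemkurirevuxeuxa/ → gemgurirevuxeuxa.
Rule 4 (pre-rhotic lowering): /u/ is a high vowel immediately before /r/, so it lowers to [o]. /i/ is a high vowel immediately before /r/, so it lowers to [e]. /gemgurirevuxeuxa/ → gemgorerevuxeuxa.

gemgorerevuxeuxa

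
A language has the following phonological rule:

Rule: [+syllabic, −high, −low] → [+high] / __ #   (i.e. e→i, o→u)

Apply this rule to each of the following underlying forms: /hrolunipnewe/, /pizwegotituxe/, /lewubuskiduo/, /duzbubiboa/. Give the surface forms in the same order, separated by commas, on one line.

hrolunipnewi, pizwegotituxi, lewubuskiduu, duzbubiboa

/hrolunipnewe/: /e/ is a mid vowel in word-final position, so it raises to [i]. → [hrolunipnewi].
/pizwegotituxe/: /e/ is a mid vowel in word-final position, so it raises to [i]. → [pizwegotituxi].
/lewubuskiduo/: /o/ is a mid vowel in word-final position, so it raises to [u]. → [lewubuskiduu].
/duzbubiboa/: the rule's environment is not met; surfaces unchanged as [duzbubiboa].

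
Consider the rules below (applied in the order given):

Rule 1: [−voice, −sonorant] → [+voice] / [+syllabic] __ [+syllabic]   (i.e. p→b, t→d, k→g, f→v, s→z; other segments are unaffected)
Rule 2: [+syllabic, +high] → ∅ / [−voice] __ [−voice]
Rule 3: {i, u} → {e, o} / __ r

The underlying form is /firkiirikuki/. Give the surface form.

Rule 1 (intervocalic voicing): /k/ is a voiceless obstruent between vowels /i/ and /u/, so it voices to [g]. /k/ is a voiceless obstruent between vowels /u/ and /i/, so it voices to [g]. /firkiirikuki/ → firkiirigugi.
Rule 2 (high vowel syncope): no segment meets the environment; /firkiirigugi/ is unchanged.
Rule 3 (pre-rhotic lowering): /i/ is a high vowel immediately before /r/, so it lowers to [e]. /i/ is a high vowel immediately before /r/, so it lowers to [e]. /firkiirigugi/ → ferkierigugi.

ferkierigugi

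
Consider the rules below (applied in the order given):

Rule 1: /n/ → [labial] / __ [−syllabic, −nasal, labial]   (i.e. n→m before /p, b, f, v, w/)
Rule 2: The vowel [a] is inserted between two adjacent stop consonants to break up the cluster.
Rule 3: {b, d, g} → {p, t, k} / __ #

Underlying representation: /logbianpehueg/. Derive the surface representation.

Rule 1 (nasal place assimilation): /n/ precedes the labial consonant /p/, so it assimilates in place to [m]. /logbianpehueg/ → logbiampehueg.
Rule 2 (stop-cluster a-epenthesis): /g/ and /b/ form a stop–stop cluster, so [a] is inserted between them. /logbiampehueg/ → logabiampehueg.
Rule 3 (final devoicing): /g/ is a voiced stop in word-final position, so it devoices to [k]. /logabiampehueg/ → logabiampehuek.

logabiampehuek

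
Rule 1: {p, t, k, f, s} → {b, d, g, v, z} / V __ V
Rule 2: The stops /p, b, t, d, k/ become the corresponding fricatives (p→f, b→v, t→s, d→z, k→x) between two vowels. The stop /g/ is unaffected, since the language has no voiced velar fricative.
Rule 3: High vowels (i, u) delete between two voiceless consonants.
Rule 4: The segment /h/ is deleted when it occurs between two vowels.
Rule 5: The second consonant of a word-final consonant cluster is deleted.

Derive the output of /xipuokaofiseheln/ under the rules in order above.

Rule 1 (intervocalic voicing): /p/ is a voiceless obstruent between vowels /i/ and /u/, so it voices to [b]. /k/ is a voiceless obstruent between vowels /o/ and /a/, so it voices to [g]. /f/ is a voiceless obstruent between vowels /o/ and /i/, so it voices to [v]. /s/ is a voiceless obstruent between vowels /i/ and /e/, so it voices to [z]. /xipuokaofiseheln/ → xibuogaovizeheln.
Rule 2 (intervocalic spirantization): /b/ is a stop between vowels /i/ and /u/, so it spirantizes to the fricative [v]. /xibuogaovizeheln/ → xivuogaovizeheln.
Rule 3 (high vowel syncope): no segment meets the environment; /xivuogaovizeheln/ is unchanged.
Rule 4 (intervocalic h-deletion): /h/ occurs between vowels /e/ and /e/, so it deletes. /xivuogaovizeheln/ → xivuogaovizeeln.
Rule 5 (final cluster simplification): /n/ is the second consonant of a word-final cluster /ln/, so it deletes. /xivuogaovizeeln/ → xivuogaovizeel.

xivuogaovizeel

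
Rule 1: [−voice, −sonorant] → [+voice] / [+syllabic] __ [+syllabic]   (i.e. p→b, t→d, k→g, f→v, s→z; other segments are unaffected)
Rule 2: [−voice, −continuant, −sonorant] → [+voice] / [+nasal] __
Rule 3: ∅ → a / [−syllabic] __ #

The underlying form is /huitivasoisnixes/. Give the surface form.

Rule 1 (intervocalic voicing): /t/ is a voiceless obstruent between vowels /i/ and /i/, so it voices to [d]. /s/ is a voiceless obstruent between vowels /a/ and /o/, so it voices to [z]. /huitivasoisnixes/ → huidivazoisnixes.
Rule 2 (post-nasal voicing): no segment meets the environment; /huidivazoisnixes/ is unchanged.
Rule 3 (final a-epenthesis): the form ends in the consonant /s/, so [a] is inserted word-finally. /huidivazoisnixes/ → huidivazoisnixesa.

huidivazoisnixesa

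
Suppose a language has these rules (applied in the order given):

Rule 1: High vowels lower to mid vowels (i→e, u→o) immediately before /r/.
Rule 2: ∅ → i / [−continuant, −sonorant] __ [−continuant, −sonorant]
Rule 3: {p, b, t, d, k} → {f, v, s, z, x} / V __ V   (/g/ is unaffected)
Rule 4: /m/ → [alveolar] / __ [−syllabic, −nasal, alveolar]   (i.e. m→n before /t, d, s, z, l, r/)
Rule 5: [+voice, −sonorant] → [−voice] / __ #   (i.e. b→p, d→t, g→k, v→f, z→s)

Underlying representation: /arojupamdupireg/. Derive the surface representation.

Rule 1 (pre-rhotic lowering): /i/ is a high vowel immediately before /r/, so it lowers to [e]. /arojupamdupireg/ → arojupamdupereg.
Rule 2 (stop-cluster i-epenthesis): no segment meets the environment; /arojupamdupereg/ is unchanged.
Rule 3 (intervocalic spirantization): /p/ is a stop between vowels /u/ and /a/, so it spirantizes to the fricative [f]. /p/ is a stop between vowels /u/ and /e/, so it spirantizes to the fricative [f]. /arojupamdupereg/ → arojufamdufereg.
Rule 4 (nasal place assimilation): /m/ precedes the alveolar consonant /d/, so it assimilates in place to [n]. /arojufamdufereg/ → arojufandufereg.
Rule 5 (final devoicing): /g/ is a voiced obstruent in word-final position, so it devoices to [k]. /arojufandufereg/ → arojufanduferek.

arojufanduferek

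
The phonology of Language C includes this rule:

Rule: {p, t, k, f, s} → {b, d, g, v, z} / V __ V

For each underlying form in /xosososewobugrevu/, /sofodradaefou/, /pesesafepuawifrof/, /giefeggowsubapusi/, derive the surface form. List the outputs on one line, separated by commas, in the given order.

/xosososewobugrevu/: /s/ is a voiceless obstruent between vowels /o/ and /o/, so it voices to [z]. /s/ is a voiceless obstruent between vowels /o/ and /o/, so it voices to [z]. /s/ is a voiceless obstruent between vowels /o/ and /e/, so it voices to [z]. → [xozozozewobugrevu].
/sofodradaefou/: /f/ is a voiceless obstruent between vowels /o/ and /o/, so it voices to [v]. /f/ is a voiceless obstruent between vowels /e/ and /o/, so it voices to [v]. → [sovodradaevou].
/pesesafepuawifrof/: /s/ is a voiceless obstruent between vowels /e/ and /e/, so it voices to [z]. /s/ is a voiceless obstruent between vowels /e/ and /a/, so it voices to [z]. /f/ is a voiceless obstruent between vowels /a/ and /e/, so it voices to [v]. /p/ is a voiceless obstruent between vowels /e/ and /u/, so it voices to [b]. → [pezezavebuawifrof].
/giefeggowsubapusi/: /f/ is a voiceless obstruent between vowels /e/ and /e/, so it voices to [v]. /p/ is a voiceless obstruent between vowels /a/ and /u/, so it voices to [b]. /s/ is a voiceless obstruent between vowels /u/ and /i/, so it voices to [z]. → [gieveggowsubabuzi].

xozozozewobugrevu, sovodradaevou, pezezavebuawifrof, gieveggowsubabuzi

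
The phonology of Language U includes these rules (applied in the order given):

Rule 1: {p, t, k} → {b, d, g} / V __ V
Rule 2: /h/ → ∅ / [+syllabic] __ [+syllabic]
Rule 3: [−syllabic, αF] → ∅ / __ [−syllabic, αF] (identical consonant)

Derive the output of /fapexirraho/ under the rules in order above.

fabexirao

Rule 1 (intervocalic voicing): /p/ is a voiceless stop between vowels /a/ and /e/, so it voices to [b]. /fapexirraho/ → fabexirraho.
Rule 2 (intervocalic h-deletion): /h/ occurs between vowels /a/ and /o/, so it deletes. /fabexirraho/ → fabexirrao.
Rule 3 (degemination): /rr/ is a geminate; the first /r/ deletes. /fabexirrao/ → fabexirao.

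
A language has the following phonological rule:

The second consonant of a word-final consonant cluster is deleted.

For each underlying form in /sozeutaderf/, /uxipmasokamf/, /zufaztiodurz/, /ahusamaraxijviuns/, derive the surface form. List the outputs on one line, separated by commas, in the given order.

sozeutader, uxipmasokam, zufaztiodur, ahusamaraxijviun

/sozeutaderf/: /f/ is the second consonant of a word-final cluster /rf/, so it deletes. → [sozeutader].
/uxipmasokamf/: /f/ is the second consonant of a word-final cluster /mf/, so it deletes. → [uxipmasokam].
/zufaztiodurz/: /z/ is the second consonant of a word-final cluster /rz/, so it deletes. → [zufaztiodur].
/ahusamaraxijviuns/: /s/ is the second consonant of a word-final cluster /ns/, so it deletes. → [ahusamaraxijviun].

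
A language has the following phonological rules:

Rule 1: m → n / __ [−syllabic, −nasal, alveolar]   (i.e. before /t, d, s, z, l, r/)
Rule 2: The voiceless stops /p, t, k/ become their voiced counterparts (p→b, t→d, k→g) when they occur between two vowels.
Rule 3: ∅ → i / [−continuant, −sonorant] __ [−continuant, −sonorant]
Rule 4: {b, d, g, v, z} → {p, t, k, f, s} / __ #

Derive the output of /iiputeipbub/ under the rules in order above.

Rule 1 (nasal place assimilation): no segment meets the environment; /iiputeipbub/ is unchanged.
Rule 2 (intervocalic voicing): /p/ is a voiceless stop between vowels /i/ and /u/, so it voices to [b]. /t/ is a voiceless stop between vowels /u/ and /e/, so it voices to [d]. /iiputeipbub/ → iibudeipbub.
Rule 3 (stop-cluster i-epenthesis): /p/ and /b/ form a stop–stop cluster, so [i] is inserted between them. /iibudeipbub/ → iibudeipibub.
Rule 4 (final devoicing): /b/ is a voiced obstruent in word-final position, so it devoices to [p]. /iibudeipibub/ → iibudeipibup.

iibudeipibup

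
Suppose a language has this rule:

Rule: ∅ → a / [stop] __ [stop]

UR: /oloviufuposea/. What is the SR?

oloviufuposea

No segment of /oloviufuposea/ meets the structural description of the rule, so the form surfaces unchanged.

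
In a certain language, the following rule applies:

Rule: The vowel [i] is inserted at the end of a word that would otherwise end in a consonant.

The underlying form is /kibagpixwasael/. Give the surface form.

the form ends in the consonant /l/, so [i] is inserted word-finally.
Surface form: [kibagpixwasaeli].

kibagpixwasaeli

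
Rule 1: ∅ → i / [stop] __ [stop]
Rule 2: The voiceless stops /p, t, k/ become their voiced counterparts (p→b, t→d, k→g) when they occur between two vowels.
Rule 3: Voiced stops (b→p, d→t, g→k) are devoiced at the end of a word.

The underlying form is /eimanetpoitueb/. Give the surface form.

Rule 1 (stop-cluster i-epenthesis): /t/ and /p/ form a stop–stop cluster, so [i] is inserted between them. /eimanetpoitueb/ → eimanetipoitueb.
Rule 2 (intervocalic voicing): /t/ is a voiceless stop between vowels /e/ and /i/, so it voices to [d]. /p/ is a voiceless stop between vowels /i/ and /o/, so it voices to [b]. /t/ is a voiceless stop between vowels /i/ and /u/, so it voices to [d]. /eimanetipoitueb/ → eimanediboidueb.
Rule 3 (final devoicing): /b/ is a voiced stop in word-final position, so it devoices to [p]. /eimanediboidueb/ → eimanediboiduep.

eimanediboiduep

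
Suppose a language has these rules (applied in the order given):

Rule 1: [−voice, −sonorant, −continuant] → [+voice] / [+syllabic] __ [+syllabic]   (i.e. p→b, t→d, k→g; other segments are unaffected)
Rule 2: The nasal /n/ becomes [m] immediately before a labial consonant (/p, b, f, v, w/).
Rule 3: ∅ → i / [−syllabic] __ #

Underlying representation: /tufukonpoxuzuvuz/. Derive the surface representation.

Rule 1 (intervocalic voicing): /k/ is a voiceless stop between vowels /u/ and /o/, so it voices to [g]. /tufukonpoxuzuvuz/ → tufugonpoxuzuvuz.
Rule 2 (nasal place assimilation): /n/ precedes the labial consonant /p/, so it assimilates in place to [m]. /tufugonpoxuzuvuz/ → tufugompoxuzuvuz.
Rule 3 (final i-epenthesis): the form ends in the consonant /z/, so [i] is inserted word-finally. /tufugompoxuzuvuz/ → tufugompoxuzuvuzi.

tufugompoxuzuvuzi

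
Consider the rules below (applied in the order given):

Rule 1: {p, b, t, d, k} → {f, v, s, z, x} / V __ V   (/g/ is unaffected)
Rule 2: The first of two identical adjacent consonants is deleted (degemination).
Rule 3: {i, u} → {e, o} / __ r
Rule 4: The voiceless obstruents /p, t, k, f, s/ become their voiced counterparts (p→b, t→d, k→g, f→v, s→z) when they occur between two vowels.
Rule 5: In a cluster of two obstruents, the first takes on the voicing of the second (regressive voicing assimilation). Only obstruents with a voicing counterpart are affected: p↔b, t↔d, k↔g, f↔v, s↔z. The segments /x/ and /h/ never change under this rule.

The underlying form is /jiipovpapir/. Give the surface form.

Rule 1 (intervocalic spirantization): /p/ is a stop between vowels /i/ and /o/, so it spirantizes to the fricative [f]. /p/ is a stop between vowels /a/ and /i/, so it spirantizes to the fricative [f]. /jiipovpapir/ → jiifovpafir.
Rule 2 (degemination): no segment meets the environment; /jiifovpafir/ is unchanged.
Rule 3 (pre-rhotic lowering): /i/ is a high vowel immediately before /r/, so it lowers to [e]. /jiifovpafir/ → jiifovpafer.
Rule 4 (intervocalic voicing): /f/ is a voiceless obstruent between vowels /i/ and /o/, so it voices to [v]. /f/ is a voiceless obstruent between vowels /a/ and /e/, so it voices to [v]. /jiifovpafer/ → jiivovpaver.
Rule 5 (regressive voicing assimilation): /v/ precedes the voiceless obstruent /p/, so it devoices to [f] by assimilation. /jiivovpaver/ → jiivofpaver.

jiivofpaver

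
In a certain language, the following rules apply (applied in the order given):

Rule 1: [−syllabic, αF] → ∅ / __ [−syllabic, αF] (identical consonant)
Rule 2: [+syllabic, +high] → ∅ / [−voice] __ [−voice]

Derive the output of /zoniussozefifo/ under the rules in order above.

zoniusozeffo

Rule 1 (degemination): /ss/ is a geminate; the first /s/ deletes. /zoniussozefifo/ → zoniusozefifo.
Rule 2 (high vowel syncope): /i/ is a high vowel flanked by voiceless consonants /f/ and /f/, so it deletes. /zoniusozefifo/ → zoniusozeffo.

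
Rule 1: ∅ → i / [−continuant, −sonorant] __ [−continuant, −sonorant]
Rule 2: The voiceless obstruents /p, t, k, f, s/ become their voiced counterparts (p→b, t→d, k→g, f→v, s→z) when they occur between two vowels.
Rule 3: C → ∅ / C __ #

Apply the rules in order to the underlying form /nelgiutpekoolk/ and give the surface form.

nelgiudibegool

Rule 1 (stop-cluster i-epenthesis): /t/ and /p/ form a stop–stop cluster, so [i] is inserted between them. /nelgiutpekoolk/ → nelgiutipekoolk.
Rule 2 (intervocalic voicing): /t/ is a voiceless obstruent between vowels /u/ and /i/, so it voices to [d]. /p/ is a voiceless obstruent between vowels /i/ and /e/, so it voices to [b]. /k/ is a voiceless obstruent between vowels /e/ and /o/, so it voices to [g]. /nelgiutipekoolk/ → nelgiudibegoolk.
Rule 3 (final cluster simplification): /k/ is the second consonant of a word-final cluster /lk/, so it deletes. /nelgiudibegoolk/ → nelgiudibegool.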